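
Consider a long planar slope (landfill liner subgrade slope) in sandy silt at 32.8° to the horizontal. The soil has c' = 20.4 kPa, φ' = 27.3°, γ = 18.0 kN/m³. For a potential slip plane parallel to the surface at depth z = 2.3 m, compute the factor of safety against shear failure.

FS = 1.88

For an infinite slope with a slip plane parallel to the surface (no pore pressure): FS = [c' + γz cos²β tanφ'] / [γz sinβ cosβ].
γz = 18.0·2.3 = 41.40 kN/m²
Numerator = 20.4 + 41.40·cos²32.8°·tan27.3° = 20.4 + 41.40·0.7066·0.5161 = 35.498 kPa
Denominator = 41.40·sin32.8°·cos32.8° = 41.40·0.5417·0.8406 = 18.851 kPa
FS = 35.498 / 18.851 = 1.883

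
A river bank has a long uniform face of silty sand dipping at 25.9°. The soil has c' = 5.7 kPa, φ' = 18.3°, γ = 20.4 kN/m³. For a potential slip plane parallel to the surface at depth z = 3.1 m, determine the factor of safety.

For an infinite slope with a slip plane parallel to the surface (no pore pressure): FS = [c' + γz cos²β tanφ'] / [γz sinβ cosβ].
γz = 20.4·3.1 = 63.24 kN/m²
Numerator = 5.7 + 63.24·cos²25.9°·tan18.3° = 5.7 + 63.24·0.8092·0.3307 = 22.624 kPa
Denominator = 63.24·sin25.9°·cos25.9° = 63.24·0.4368·0.8996 = 24.849 kPa
FS = 22.624 / 24.849 = 0.910

FS = 0.91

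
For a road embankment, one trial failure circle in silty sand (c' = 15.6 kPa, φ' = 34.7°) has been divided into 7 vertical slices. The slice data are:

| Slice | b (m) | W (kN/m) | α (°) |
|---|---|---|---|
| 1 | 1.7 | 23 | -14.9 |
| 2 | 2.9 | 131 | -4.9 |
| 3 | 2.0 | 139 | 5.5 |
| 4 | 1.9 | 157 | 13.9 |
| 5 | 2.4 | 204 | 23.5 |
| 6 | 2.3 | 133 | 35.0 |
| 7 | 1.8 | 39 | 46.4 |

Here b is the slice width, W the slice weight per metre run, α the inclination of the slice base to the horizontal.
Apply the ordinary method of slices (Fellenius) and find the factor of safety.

Ordinary method of slices: FS = Σ[c'·Δl_i + (W_i cosα_i)·tanφ'] / Σ W_i sinα_i, with Δl_i = b_i / cosα_i.
Slice 1: Δl = 1.7/cos(-14.9°) = 1.759 m; N'_1 = 23·cos(-14.9°) = 22.2; c'Δl = 27.44; W sinα = -5.9
Slice 2: Δl = 2.9/cos(-4.9°) = 2.911 m; N'_2 = 131·cos(-4.9°) = 130.5; c'Δl = 45.41; W sinα = -11.2
Slice 3: Δl = 2.0/cos5.5° = 2.009 m; N'_3 = 139·cos5.5° = 138.4; c'Δl = 31.34; W sinα = 13.3
Slice 4: Δl = 1.9/cos13.9° = 1.957 m; N'_4 = 157·cos13.9° = 152.4; c'Δl = 30.53; W sinα = 37.7
Slice 5: Δl = 2.4/cos23.5° = 2.617 m; N'_5 = 204·cos23.5° = 187.1; c'Δl = 40.83; W sinα = 81.3
Slice 6: Δl = 2.3/cos35.0° = 2.808 m; N'_6 = 133·cos35.0° = 108.9; c'Δl = 43.80; W sinα = 76.3
Slice 7: Δl = 1.8/cos46.4° = 2.610 m; N'_7 = 39·cos46.4° = 26.9; c'Δl = 40.72; W sinα = 28.2
Σc'Δl = 260.1 kN/m; ΣN' = 766.4 kN/m; ΣW sinα = 219.8 kN/m
Resisting = 260.1 + 766.4·tan34.7° = 260.1 + 530.7 = 790.8 kN/m
FS = 790.8 / 219.8 = 3.598

FS = 3.60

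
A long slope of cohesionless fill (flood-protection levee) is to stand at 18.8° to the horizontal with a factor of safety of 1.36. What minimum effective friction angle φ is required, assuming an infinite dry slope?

FS = tanφ/tanβ ⇒ tanφ = FS · tanβ = 1.36 · tan18.8° = 0.4630
φ = arctan(0.4630) = 24.84°

φ = 24.8°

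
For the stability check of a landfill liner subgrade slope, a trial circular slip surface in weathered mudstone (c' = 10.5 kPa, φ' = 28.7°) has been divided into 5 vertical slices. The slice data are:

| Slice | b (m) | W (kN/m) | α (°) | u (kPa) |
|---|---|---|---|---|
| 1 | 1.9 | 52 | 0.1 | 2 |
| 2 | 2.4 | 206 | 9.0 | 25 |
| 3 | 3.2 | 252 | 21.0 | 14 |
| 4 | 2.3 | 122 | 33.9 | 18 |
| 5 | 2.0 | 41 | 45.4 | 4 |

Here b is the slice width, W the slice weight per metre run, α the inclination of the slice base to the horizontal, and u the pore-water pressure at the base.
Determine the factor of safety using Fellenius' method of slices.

FS = 1.75

Ordinary method of slices: FS = Σ[c'·Δl_i + (W_i cosα_i − u_i·Δl_i)·tanφ'] / Σ W_i sinα_i, with Δl_i = b_i / cosα_i.
Slice 1: Δl = 1.9/cos0.1° = 1.900 m; N'_1 = 52·cos0.1° − 2·1.900 = 48.2; c'Δl = 19.95; W sinα = 0.1
Slice 2: Δl = 2.4/cos9.0° = 2.430 m; N'_2 = 206·cos9.0° − 25·2.430 = 142.7; c'Δl = 25.51; W sinα = 32.2
Slice 3: Δl = 3.2/cos21.0° = 3.428 m; N'_3 = 252·cos21.0° − 14·3.428 = 187.3; c'Δl = 35.99; W sinα = 90.3
Slice 4: Δl = 2.3/cos33.9° = 2.771 m; N'_4 = 122·cos33.9° − 18·2.771 = 51.4; c'Δl = 29.10; W sinα = 68.0
Slice 5: Δl = 2.0/cos45.4° = 2.848 m; N'_5 = 41·cos45.4° − 4·2.848 = 17.4; c'Δl = 29.91; W sinα = 29.2
Σc'Δl = 140.5 kN/m; ΣN' = 447.0 kN/m; ΣW sinα = 219.9 kN/m
Resisting = 140.5 + 447.0·tan28.7° = 140.5 + 244.7 = 385.2 kN/m
FS = 385.2 / 219.9 = 1.752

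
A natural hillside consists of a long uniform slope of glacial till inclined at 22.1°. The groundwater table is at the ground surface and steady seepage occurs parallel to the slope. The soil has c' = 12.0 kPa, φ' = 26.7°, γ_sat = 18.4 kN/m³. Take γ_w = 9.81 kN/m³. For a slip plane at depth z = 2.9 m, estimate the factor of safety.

With seepage parallel to the slope and the water table at the surface, the effective normal stress on the slip plane uses the buoyant unit weight γ' = γ_sat − γ_w while the driving shear stress uses γ_sat:
FS = [c' + γ' z cos²β tanφ'] / [γ_sat z sinβ cosβ]
γ' = 18.4 − 9.81 = 8.59 kN/m³
Numerator = 12.0 + 8.59·2.9·cos²22.1°·tan26.7° = 12.0 + 8.59·2.9·0.8585·0.5029 = 22.756 kPa
Denominator = 18.4·2.9·sin22.1°·cos22.1° = 18.4·2.9·0.3762·0.9265 = 18.600 kPa
FS = 22.756 / 18.600 = 1.223

FS = 1.22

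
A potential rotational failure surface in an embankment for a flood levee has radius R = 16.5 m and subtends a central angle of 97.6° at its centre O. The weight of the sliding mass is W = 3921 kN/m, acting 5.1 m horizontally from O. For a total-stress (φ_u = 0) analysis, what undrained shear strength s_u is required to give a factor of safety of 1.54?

s_u = 66.4 kPa

FS = s_u·L_a·R / (W·d), so s_u = FS·W·d / (L_a·R).
Arc length L_a = R·θ = 16.5·(97.6°·π/180) = 16.5·1.7034 = 28.11 m
s_u = 1.54·3921·5.1 / (28.11·16.5) = 30795.5 / 463.76 = 66.40 kPa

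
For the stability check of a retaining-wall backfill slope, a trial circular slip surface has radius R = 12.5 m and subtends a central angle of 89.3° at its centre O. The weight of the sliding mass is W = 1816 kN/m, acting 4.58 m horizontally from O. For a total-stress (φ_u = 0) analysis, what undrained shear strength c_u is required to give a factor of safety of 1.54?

FS = c_u·L_a·R / (W·d), so c_u = FS·W·d / (L_a·R).
Arc length L_a = R·θ = 12.5·(89.3°·π/180) = 12.5·1.5586 = 19.48 m
c_u = 1.54·1816·4.58 / (19.48·12.5) = 12808.6 / 243.53 = 52.60 kPa

c_u = 52.6 kPa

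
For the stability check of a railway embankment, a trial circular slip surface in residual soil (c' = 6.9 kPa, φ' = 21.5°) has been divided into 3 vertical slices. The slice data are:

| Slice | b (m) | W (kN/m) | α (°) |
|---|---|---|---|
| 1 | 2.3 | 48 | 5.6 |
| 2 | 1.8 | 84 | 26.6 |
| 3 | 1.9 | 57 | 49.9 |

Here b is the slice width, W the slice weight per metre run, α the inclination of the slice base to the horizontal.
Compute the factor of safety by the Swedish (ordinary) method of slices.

FS = 1.32

Ordinary method of slices: FS = Σ[c'·Δl_i + (W_i cosα_i)·tanφ'] / Σ W_i sinα_i, with Δl_i = b_i / cosα_i.
Slice 1: Δl = 2.3/cos5.6° = 2.311 m; N'_1 = 48·cos5.6° = 47.8; c'Δl = 15.95; W sinα = 4.7
Slice 2: Δl = 1.8/cos26.6° = 2.013 m; N'_2 = 84·cos26.6° = 75.1; c'Δl = 13.89; W sinα = 37.6
Slice 3: Δl = 1.9/cos49.9° = 2.950 m; N'_3 = 57·cos49.9° = 36.7; c'Δl = 20.35; W sinα = 43.6
Σc'Δl = 50.2 kN/m; ΣN' = 159.6 kN/m; ΣW sinα = 85.9 kN/m
Resisting = 50.2 + 159.6·tan21.5° = 50.2 + 62.9 = 113.1 kN/m
FS = 113.1 / 85.9 = 1.316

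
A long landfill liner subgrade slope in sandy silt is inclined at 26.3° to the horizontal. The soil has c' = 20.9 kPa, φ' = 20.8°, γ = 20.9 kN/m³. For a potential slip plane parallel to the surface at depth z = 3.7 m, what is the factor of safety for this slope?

FS = 1.45

For an infinite slope with a slip plane parallel to the surface (no pore pressure): FS = [c' + γz cos²β tanφ'] / [γz sinβ cosβ].
γz = 20.9·3.7 = 77.33 kN/m²
Numerator = 20.9 + 77.33·cos²26.3°·tan20.8° = 20.9 + 77.33·0.8037·0.3799 = 44.508 kPa
Denominator = 77.33·sin26.3°·cos26.3° = 77.33·0.4431·0.8965 = 30.716 kPa
FS = 44.508 / 30.716 = 1.449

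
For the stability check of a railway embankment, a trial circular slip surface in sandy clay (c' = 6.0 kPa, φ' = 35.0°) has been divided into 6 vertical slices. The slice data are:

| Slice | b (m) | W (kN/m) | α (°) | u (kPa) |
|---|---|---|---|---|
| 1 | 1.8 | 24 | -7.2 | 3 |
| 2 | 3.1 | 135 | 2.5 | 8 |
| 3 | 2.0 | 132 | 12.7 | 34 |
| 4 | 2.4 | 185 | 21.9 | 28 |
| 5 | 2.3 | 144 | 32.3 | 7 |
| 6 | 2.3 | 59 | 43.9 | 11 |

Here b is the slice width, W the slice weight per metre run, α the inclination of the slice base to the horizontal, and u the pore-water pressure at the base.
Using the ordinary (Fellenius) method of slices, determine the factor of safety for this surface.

Ordinary method of slices: FS = Σ[c'·Δl_i + (W_i cosα_i − u_i·Δl_i)·tanφ'] / Σ W_i sinα_i, with Δl_i = b_i / cosα_i.
Slice 1: Δl = 1.8/cos(-7.2°) = 1.814 m; N'_1 = 24·cos(-7.2°) − 3·1.814 = 18.4; c'Δl = 10.89; W sinα = -3.0
Slice 2: Δl = 3.1/cos2.5° = 3.103 m; N'_2 = 135·cos2.5° − 8·3.103 = 110.0; c'Δl = 18.62; W sinα = 5.9
Slice 3: Δl = 2.0/cos12.7° = 2.050 m; N'_3 = 132·cos12.7° − 34·2.050 = 59.1; c'Δl = 12.30; W sinα = 29.0
Slice 4: Δl = 2.4/cos21.9° = 2.587 m; N'_4 = 185·cos21.9° − 28·2.587 = 99.2; c'Δl = 15.52; W sinα = 69.0
Slice 5: Δl = 2.3/cos32.3° = 2.721 m; N'_5 = 144·cos32.3° − 7·2.721 = 102.7; c'Δl = 16.33; W sinα = 76.9
Slice 6: Δl = 2.3/cos43.9° = 3.192 m; N'_6 = 59·cos43.9° − 11·3.192 = 7.4; c'Δl = 19.15; W sinα = 40.9
Σc'Δl = 92.8 kN/m; ΣN' = 396.8 kN/m; ΣW sinα = 218.8 kN/m
Resisting = 92.8 + 396.8·tan35.0° = 92.8 + 277.8 = 370.6 kN/m
FS = 370.6 / 218.8 = 1.694

FS = 1.69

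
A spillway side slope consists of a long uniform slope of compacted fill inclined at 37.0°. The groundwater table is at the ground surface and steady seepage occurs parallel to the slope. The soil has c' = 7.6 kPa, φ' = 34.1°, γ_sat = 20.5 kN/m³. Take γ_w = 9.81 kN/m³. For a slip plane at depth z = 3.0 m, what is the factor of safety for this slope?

FS = 0.73

With seepage parallel to the slope and the water table at the surface, the effective normal stress on the slip plane uses the buoyant unit weight γ' = γ_sat − γ_w while the driving shear stress uses γ_sat:
FS = [c' + γ' z cos²β tanφ'] / [γ_sat z sinβ cosβ]
γ' = 20.5 − 9.81 = 10.69 kN/m³
Numerator = 7.6 + 10.69·3.0·cos²37.0°·tan34.1° = 7.6 + 10.69·3.0·0.6378·0.6771 = 21.449 kPa
Denominator = 20.5·3.0·sin37.0°·cos37.0° = 20.5·3.0·0.6018·0.7986 = 29.559 kPa
FS = 21.449 / 29.559 = 0.726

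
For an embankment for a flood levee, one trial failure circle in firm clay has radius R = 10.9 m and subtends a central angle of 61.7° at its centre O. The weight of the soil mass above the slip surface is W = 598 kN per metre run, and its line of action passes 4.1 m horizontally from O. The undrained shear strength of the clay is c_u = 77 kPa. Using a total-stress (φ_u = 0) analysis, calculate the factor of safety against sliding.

FS = 4.02

Taking moments about the centre O, the resisting moment is provided by the undrained shear strength acting along the arc:
Arc length L_a = R·θ = 10.9·(61.7°·π/180) = 10.9·1.0769 = 11.74 m
M_R = c_u·L_a·R = 77·11.74·10.9 = 9851.6 kN·m/m
M_D = W·d = 598·4.1 = 2451.8 kN·m/m
FS = M_R / M_D = 9851.6 / 2451.8 = 4.018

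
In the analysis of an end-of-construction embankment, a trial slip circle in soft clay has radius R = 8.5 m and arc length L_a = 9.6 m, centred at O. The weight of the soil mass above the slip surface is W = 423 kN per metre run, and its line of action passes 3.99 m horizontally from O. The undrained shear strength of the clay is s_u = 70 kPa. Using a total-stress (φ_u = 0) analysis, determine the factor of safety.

FS = 3.38

Taking moments about the centre O, the resisting moment is provided by the undrained shear strength acting along the arc:
M_R = s_u·L_a·R = 70·9.60·8.5 = 5712.0 kN·m/m
M_D = W·d = 423·3.99 = 1687.8 kN·m/m
FS = M_R / M_D = 5712.0 / 1687.8 = 3.384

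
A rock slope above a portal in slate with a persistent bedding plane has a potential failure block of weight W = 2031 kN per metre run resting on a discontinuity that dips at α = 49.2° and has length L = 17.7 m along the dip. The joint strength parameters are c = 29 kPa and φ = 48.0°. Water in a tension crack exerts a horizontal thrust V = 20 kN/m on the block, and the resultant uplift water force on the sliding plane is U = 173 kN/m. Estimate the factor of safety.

FS = 1.15

Resolving the block weight along and normal to the plane and applying the Mohr–Coulomb strength on the joint:
N' = W cosα − U − V sinα = 2031·cos49.2° − 173 − 20·sin49.2° = 1139.0 kN/m
Driving force T = W sinα + V cosα = 2031·sin49.2° + 20·cos49.2° = 1550.5 kN/m
Resisting force R = c·L + N'·tanφ = 29·17.7 + 1139.0·tan48.0° = 513.3 + 1264.9 = 1778.2 kN/m
FS = R / T = 1778.2 / 1550.5 = 1.147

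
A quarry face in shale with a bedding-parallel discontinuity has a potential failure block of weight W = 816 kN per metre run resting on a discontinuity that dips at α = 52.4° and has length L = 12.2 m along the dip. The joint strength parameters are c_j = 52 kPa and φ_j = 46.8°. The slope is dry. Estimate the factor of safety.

FS = 1.80

Resolving the block weight along and normal to the plane and applying the Mohr–Coulomb strength on the joint:
N' = W cosα = 816·cos52.4° = 497.9 kN/m
Driving force T = W sinα = 816·sin52.4° = 646.5 kN/m
Resisting force R = c_j·L + N'·tanφ_j = 52·12.2 + 497.9·tan46.8° = 634.4 + 530.2 = 1164.6 kN/m
FS = R / T = 1164.6 / 646.5 = 1.801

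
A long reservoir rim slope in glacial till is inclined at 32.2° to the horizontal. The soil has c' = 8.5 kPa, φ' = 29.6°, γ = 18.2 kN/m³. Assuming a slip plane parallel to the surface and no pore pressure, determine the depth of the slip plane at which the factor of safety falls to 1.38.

Setting FS = 1.38 in FS = [c' + γz cos²β tanφ'] / [γz sinβ cosβ] and solving for z:
z = c' / [γ cosβ (FS·sinβ − cosβ·tanφ')]
  = 8.5 / [18.2·cos32.2°·(1.38·sin32.2° − cos32.2°·tan29.6°)]
  = 8.5 / [18.2·0.8462·(1.38·0.5329 − 0.8462·0.5681)]
  = 8.5 / 3.9220 = 2.167 m

z = 2.17 m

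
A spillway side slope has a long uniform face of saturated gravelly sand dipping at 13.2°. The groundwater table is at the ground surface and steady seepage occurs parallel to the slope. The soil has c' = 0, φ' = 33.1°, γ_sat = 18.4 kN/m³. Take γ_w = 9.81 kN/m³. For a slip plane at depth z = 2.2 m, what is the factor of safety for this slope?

FS = 1.30

With seepage parallel to the slope and the water table at the surface, the effective normal stress on the slip plane uses the buoyant unit weight γ' = γ_sat − γ_w while the driving shear stress uses γ_sat:
FS = [c' + γ' z cos²β tanφ'] / [γ_sat z sinβ cosβ]
(For c' = 0 this reduces to FS = (γ'/γ_sat)·tanφ'/tanβ.)
γ' = 18.4 − 9.81 = 8.59 kN/m³
Numerator = 0.0 + 8.59·2.2·cos²13.2°·tan33.1° = 0.0 + 8.59·2.2·0.9479·0.6519 = 11.677 kPa
Denominator = 18.4·2.2·sin13.2°·cos13.2° = 18.4·2.2·0.2284·0.9736 = 8.999 kPa
FS = 11.677 / 8.999 = 1.298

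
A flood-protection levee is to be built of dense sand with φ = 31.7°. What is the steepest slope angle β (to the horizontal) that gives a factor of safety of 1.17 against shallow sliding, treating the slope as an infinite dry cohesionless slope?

β = 27.8°

For an infinite dry cohesionless slope FS = tanφ/tanβ, so tanβ = tanφ / FS.
tanβ = tan31.7° / 1.17 = 0.6176 / 1.17 = 0.5279
β = arctan(0.5279) = 27.83°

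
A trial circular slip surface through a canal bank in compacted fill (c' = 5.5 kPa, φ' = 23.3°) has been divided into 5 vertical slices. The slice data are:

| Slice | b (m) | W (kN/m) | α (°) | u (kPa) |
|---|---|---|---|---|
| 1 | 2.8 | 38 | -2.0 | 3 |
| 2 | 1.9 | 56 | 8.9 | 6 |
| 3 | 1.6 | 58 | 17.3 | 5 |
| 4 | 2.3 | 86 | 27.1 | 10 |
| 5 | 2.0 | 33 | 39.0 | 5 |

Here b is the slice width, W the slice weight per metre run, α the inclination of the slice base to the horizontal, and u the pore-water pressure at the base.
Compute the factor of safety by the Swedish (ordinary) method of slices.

Ordinary method of slices: FS = Σ[c'·Δl_i + (W_i cosα_i − u_i·Δl_i)·tanφ'] / Σ W_i sinα_i, with Δl_i = b_i / cosα_i.
Slice 1: Δl = 2.8/cos(-2.0°) = 2.802 m; N'_1 = 38·cos(-2.0°) − 3·2.802 = 29.6; c'Δl = 15.41; W sinα = -1.3
Slice 2: Δl = 1.9/cos8.9° = 1.923 m; N'_2 = 56·cos8.9° − 6·1.923 = 43.8; c'Δl = 10.58; W sinα = 8.7
Slice 3: Δl = 1.6/cos17.3° = 1.676 m; N'_3 = 58·cos17.3° − 5·1.676 = 47.0; c'Δl = 9.22; W sinα = 17.2
Slice 4: Δl = 2.3/cos27.1° = 2.584 m; N'_4 = 86·cos27.1° − 10·2.584 = 50.7; c'Δl = 14.21; W sinα = 39.2
Slice 5: Δl = 2.0/cos39.0° = 2.574 m; N'_5 = 33·cos39.0° − 5·2.574 = 12.8; c'Δl = 14.15; W sinα = 20.8
Σc'Δl = 63.6 kN/m; ΣN' = 183.9 kN/m; ΣW sinα = 84.5 kN/m
Resisting = 63.6 + 183.9·tan23.3° = 63.6 + 79.2 = 142.7 kN/m
FS = 142.7 / 84.5 = 1.689

FS = 1.69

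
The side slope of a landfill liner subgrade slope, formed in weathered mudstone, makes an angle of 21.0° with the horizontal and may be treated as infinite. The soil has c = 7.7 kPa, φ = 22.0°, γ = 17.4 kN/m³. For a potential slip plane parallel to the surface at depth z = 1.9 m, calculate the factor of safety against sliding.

FS = 1.75

For an infinite slope with a slip plane parallel to the surface (no pore pressure): FS = [c + γz cos²β tanφ] / [γz sinβ cosβ].
γz = 17.4·1.9 = 33.06 kN/m²
Numerator = 7.7 + 33.06·cos²21.0°·tan22.0° = 7.7 + 33.06·0.8716·0.4040 = 19.342 kPa
Denominator = 33.06·sin21.0°·cos21.0° = 33.06·0.3584·0.9336 = 11.061 kPa
FS = 19.342 / 11.061 = 1.749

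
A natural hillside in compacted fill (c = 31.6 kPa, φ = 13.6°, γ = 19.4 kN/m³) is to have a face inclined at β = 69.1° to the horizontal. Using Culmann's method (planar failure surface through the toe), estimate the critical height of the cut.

H_c = 13.64 m

Culmann's analysis gives the critical failure plane at α_cr = (β + φ)/2 = (69.1 + 13.6)/2 = 41.3°, and the critical height
H_c = (4c/γ) · sinβ cosφ / [1 − cos(β − φ)]
    = (4·31.6/19.4) · sin69.1°·cos13.6° / [1 − cos(55.5°)]
    = 6.515 · 0.9342·0.9720 / [1 − 0.5664]
    = 6.515 · 0.9080 / 0.4336
    = 13.64 m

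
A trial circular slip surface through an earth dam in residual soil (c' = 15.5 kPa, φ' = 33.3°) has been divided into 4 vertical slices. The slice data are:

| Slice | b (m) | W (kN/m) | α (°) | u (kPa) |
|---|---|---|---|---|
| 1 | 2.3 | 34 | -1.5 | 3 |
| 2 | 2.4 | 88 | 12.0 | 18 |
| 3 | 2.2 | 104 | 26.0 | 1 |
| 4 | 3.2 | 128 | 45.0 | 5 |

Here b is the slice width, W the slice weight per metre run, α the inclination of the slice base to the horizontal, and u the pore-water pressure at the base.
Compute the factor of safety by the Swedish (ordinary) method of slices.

FS = 2.16

Ordinary method of slices: FS = Σ[c'·Δl_i + (W_i cosα_i − u_i·Δl_i)·tanφ'] / Σ W_i sinα_i, with Δl_i = b_i / cosα_i.
Slice 1: Δl = 2.3/cos(-1.5°) = 2.301 m; N'_1 = 34·cos(-1.5°) − 3·2.301 = 27.1; c'Δl = 35.66; W sinα = -0.9
Slice 2: Δl = 2.4/cos12.0° = 2.454 m; N'_2 = 88·cos12.0° − 18·2.454 = 41.9; c'Δl = 38.03; W sinα = 18.3
Slice 3: Δl = 2.2/cos26.0° = 2.448 m; N'_3 = 104·cos26.0° − 1·2.448 = 91.0; c'Δl = 37.94; W sinα = 45.6
Slice 4: Δl = 3.2/cos45.0° = 4.525 m; N'_4 = 128·cos45.0° − 5·4.525 = 67.9; c'Δl = 70.14; W sinα = 90.5
Σc'Δl = 181.8 kN/m; ΣN' = 227.9 kN/m; ΣW sinα = 153.5 kN/m
Resisting = 181.8 + 227.9·tan33.3° = 181.8 + 149.7 = 331.5 kN/m
FS = 331.5 / 153.5 = 2.159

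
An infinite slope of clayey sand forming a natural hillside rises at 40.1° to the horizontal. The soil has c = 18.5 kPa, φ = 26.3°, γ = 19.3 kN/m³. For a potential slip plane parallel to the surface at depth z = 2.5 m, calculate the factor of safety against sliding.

For an infinite slope with a slip plane parallel to the surface (no pore pressure): FS = [c + γz cos²β tanφ] / [γz sinβ cosβ].
γz = 19.3·2.5 = 48.25 kN/m²
Numerator = 18.5 + 48.25·cos²40.1°·tan26.3° = 18.5 + 48.25·0.5851·0.4942 = 32.453 kPa
Denominator = 48.25·sin40.1°·cos40.1° = 48.25·0.6441·0.7649 = 23.773 kPa
FS = 32.453 / 23.773 = 1.365

FS = 1.37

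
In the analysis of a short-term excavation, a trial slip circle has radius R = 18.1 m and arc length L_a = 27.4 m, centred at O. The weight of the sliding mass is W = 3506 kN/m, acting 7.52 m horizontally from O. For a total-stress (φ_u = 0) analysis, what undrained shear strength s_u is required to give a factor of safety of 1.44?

s_u = 76.6 kPa

FS = s_u·L_a·R / (W·d), so s_u = FS·W·d / (L_a·R).
s_u = 1.44·3506·7.52 / (27.40·18.1) = 37965.8 / 495.94 = 76.55 kPa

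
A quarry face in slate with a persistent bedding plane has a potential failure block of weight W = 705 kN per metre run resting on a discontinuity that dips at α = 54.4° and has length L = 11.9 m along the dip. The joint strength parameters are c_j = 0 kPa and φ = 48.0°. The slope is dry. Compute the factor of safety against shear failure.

FS = 0.80

Resolving the block weight along and normal to the plane and applying the Mohr–Coulomb strength on the joint:
N' = W cosα = 705·cos54.4° = 410.4 kN/m
Driving force T = W sinα = 705·sin54.4° = 573.2 kN/m
Resisting force R = c_j·L + N'·tanφ = 0·11.9 + 410.4·tan48.0° = 0.0 + 455.8 = 455.8 kN/m
FS = R / T = 455.8 / 573.2 = 0.795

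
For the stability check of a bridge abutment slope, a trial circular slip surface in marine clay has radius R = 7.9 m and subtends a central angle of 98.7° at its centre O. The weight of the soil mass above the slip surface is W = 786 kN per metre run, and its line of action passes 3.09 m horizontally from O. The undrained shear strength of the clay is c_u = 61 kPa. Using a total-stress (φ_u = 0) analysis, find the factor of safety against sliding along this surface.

FS = 2.70

Taking moments about the centre O, the resisting moment is provided by the undrained shear strength acting along the arc:
Arc length L_a = R·θ = 7.9·(98.7°·π/180) = 7.9·1.7226 = 13.61 m
M_R = c_u·L_a·R = 61·13.61·7.9 = 6558.1 kN·m/m
M_D = W·d = 786·3.09 = 2428.7 kN·m/m
FS = M_R / M_D = 6558.1 / 2428.7 = 2.700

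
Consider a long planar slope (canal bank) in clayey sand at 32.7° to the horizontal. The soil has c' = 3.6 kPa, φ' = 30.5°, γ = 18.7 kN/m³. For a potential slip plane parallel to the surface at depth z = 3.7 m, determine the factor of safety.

For an infinite slope with a slip plane parallel to the surface (no pore pressure): FS = [c' + γz cos²β tanφ'] / [γz sinβ cosβ].
γz = 18.7·3.7 = 69.19 kN/m²
Numerator = 3.6 + 69.19·cos²32.7°·tan30.5° = 3.6 + 69.19·0.7081·0.5890 = 32.461 kPa
Denominator = 69.19·sin32.7°·cos32.7° = 69.19·0.5402·0.8415 = 31.455 kPa
FS = 32.461 / 31.455 = 1.032

FS = 1.03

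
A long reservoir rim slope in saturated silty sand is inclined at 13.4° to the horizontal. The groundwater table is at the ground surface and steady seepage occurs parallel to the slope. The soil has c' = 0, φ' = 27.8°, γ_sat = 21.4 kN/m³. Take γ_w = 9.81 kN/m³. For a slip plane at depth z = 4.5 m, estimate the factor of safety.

FS = 1.20

With seepage parallel to the slope and the water table at the surface, the effective normal stress on the slip plane uses the buoyant unit weight γ' = γ_sat − γ_w while the driving shear stress uses γ_sat:
FS = [c' + γ' z cos²β tanφ'] / [γ_sat z sinβ cosβ]
(For c' = 0 this reduces to FS = (γ'/γ_sat)·tanφ'/tanβ.)
γ' = 21.4 − 9.81 = 11.59 kN/m³
Numerator = 0.0 + 11.59·4.5·cos²13.4°·tan27.8° = 0.0 + 11.59·4.5·0.9463·0.5272 = 26.021 kPa
Denominator = 21.4·4.5·sin13.4°·cos13.4° = 21.4·4.5·0.2317·0.9728 = 21.710 kPa
FS = 26.021 / 21.710 = 1.199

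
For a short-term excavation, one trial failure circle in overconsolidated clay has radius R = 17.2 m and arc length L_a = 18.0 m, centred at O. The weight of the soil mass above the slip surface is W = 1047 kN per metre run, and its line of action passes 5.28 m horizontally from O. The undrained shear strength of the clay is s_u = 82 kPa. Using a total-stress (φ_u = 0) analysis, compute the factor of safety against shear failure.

FS = 4.59

Taking moments about the centre O, the resisting moment is provided by the undrained shear strength acting along the arc:
M_R = s_u·L_a·R = 82·18.00·17.2 = 25387.2 kN·m/m
M_D = W·d = 1047·5.28 = 5528.2 kN·m/m
FS = M_R / M_D = 25387.2 / 5528.2 = 4.592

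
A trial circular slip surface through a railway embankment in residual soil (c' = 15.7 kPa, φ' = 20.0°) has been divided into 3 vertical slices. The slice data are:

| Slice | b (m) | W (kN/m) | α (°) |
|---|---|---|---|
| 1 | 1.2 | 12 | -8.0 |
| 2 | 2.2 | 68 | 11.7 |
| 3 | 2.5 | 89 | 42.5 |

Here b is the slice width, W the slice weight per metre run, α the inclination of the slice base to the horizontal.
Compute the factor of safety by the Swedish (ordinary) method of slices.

Ordinary method of slices: FS = Σ[c'·Δl_i + (W_i cosα_i)·tanφ'] / Σ W_i sinα_i, with Δl_i = b_i / cosα_i.
Slice 1: Δl = 1.2/cos(-8.0°) = 1.212 m; N'_1 = 12·cos(-8.0°) = 11.9; c'Δl = 19.03; W sinα = -1.7
Slice 2: Δl = 2.2/cos11.7° = 2.247 m; N'_2 = 68·cos11.7° = 66.6; c'Δl = 35.27; W sinα = 13.8
Slice 3: Δl = 2.5/cos42.5° = 3.391 m; N'_3 = 89·cos42.5° = 65.6; c'Δl = 53.24; W sinα = 60.1
Σc'Δl = 107.5 kN/m; ΣN' = 144.1 kN/m; ΣW sinα = 72.2 kN/m
Resisting = 107.5 + 144.1·tan20.0° = 107.5 + 52.4 = 160.0 kN/m
FS = 160.0 / 72.2 = 2.214

FS = 2.21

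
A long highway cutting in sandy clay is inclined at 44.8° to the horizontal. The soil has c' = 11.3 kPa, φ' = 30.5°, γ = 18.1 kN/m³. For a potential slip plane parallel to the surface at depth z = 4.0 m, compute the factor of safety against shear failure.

For an infinite slope with a slip plane parallel to the surface (no pore pressure): FS = [c' + γz cos²β tanφ'] / [γz sinβ cosβ].
γz = 18.1·4.0 = 72.40 kN/m²
Numerator = 11.3 + 72.40·cos²44.8°·tan30.5° = 11.3 + 72.40·0.5035·0.5890 = 32.772 kPa
Denominator = 72.40·sin44.8°·cos44.8° = 72.40·0.7046·0.7096 = 36.199 kPa
FS = 32.772 / 36.199 = 0.905

FS = 0.91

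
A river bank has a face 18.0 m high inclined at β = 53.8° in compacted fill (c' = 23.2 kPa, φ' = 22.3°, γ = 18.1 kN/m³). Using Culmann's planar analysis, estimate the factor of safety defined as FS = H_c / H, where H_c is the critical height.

FS = 1.44

H_c = (4c'/γ) · sinβ cosφ' / [1 − cos(β − φ')]
    = (4·23.2/18.1) · sin53.8°·cos22.3° / [1 − cos31.5°]
    = 5.127 · 0.7466 / 0.1474 = 25.98 m
FS = H_c / H = 25.98 / 18.0 = 1.443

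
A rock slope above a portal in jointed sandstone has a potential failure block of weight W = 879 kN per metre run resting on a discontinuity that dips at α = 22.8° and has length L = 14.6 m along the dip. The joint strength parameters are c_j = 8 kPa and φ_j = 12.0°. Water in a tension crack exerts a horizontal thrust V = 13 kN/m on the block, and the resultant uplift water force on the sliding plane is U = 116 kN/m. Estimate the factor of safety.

Resolving the block weight along and normal to the plane and applying the Mohr–Coulomb strength on the joint:
N' = W cosα − U − V sinα = 879·cos22.8° − 116 − 13·sin22.8° = 689.3 kN/m
Driving force T = W sinα + V cosα = 879·sin22.8° + 13·cos22.8° = 352.6 kN/m
Resisting force R = c_j·L + N'·tanφ_j = 8·14.6 + 689.3·tan12.0° = 116.8 + 146.5 = 263.3 kN/m
FS = R / T = 263.3 / 352.6 = 0.747

FS = 0.75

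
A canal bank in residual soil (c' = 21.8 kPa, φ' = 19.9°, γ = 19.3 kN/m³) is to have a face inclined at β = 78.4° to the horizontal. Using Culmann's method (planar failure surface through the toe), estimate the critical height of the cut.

Culmann's analysis gives the critical failure plane at α_cr = (β + φ')/2 = (78.4 + 19.9)/2 = 49.2°, and the critical height
H_c = (4c'/γ) · sinβ cosφ' / [1 − cos(β − φ')]
    = (4·21.8/19.3) · sin78.4°·cos19.9° / [1 − cos(58.5°)]
    = 4.518 · 0.9796·0.9403 / [1 − 0.5225]
    = 4.518 · 0.9211 / 0.4775
    = 8.72 m

H_c = 8.72 m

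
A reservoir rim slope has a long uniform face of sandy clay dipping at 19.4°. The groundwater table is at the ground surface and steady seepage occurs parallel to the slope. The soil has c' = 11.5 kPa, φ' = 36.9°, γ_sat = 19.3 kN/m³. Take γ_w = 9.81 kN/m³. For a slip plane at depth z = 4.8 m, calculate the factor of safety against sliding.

With seepage parallel to the slope and the water table at the surface, the effective normal stress on the slip plane uses the buoyant unit weight γ' = γ_sat − γ_w while the driving shear stress uses γ_sat:
FS = [c' + γ' z cos²β tanφ'] / [γ_sat z sinβ cosβ]
γ' = 19.3 − 9.81 = 9.49 kN/m³
Numerator = 11.5 + 9.49·4.8·cos²19.4°·tan36.9° = 11.5 + 9.49·4.8·0.8897·0.7508 = 41.928 kPa
Denominator = 19.3·4.8·sin19.4°·cos19.4° = 19.3·4.8·0.3322·0.9432 = 29.024 kPa
FS = 41.928 / 29.024 = 1.445

FS = 1.44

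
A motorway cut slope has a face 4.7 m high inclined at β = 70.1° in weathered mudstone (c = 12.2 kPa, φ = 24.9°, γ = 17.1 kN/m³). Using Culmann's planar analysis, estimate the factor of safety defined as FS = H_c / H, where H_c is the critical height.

H_c = (4c/γ) · sinβ cosφ / [1 − cos(β − φ)]
    = (4·12.2/17.1) · sin70.1°·cos24.9° / [1 − cos45.2°]
    = 2.854 · 0.8529 / 0.2954 = 8.24 m
FS = H_c / H = 8.24 / 4.7 = 1.753

FS = 1.75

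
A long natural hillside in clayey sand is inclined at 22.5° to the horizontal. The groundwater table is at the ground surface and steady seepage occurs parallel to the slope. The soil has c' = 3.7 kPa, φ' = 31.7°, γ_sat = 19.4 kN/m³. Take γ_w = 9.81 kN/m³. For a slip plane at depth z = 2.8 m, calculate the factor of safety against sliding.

With seepage parallel to the slope and the water table at the surface, the effective normal stress on the slip plane uses the buoyant unit weight γ' = γ_sat − γ_w while the driving shear stress uses γ_sat:
FS = [c' + γ' z cos²β tanφ'] / [γ_sat z sinβ cosβ]
γ' = 19.4 − 9.81 = 9.59 kN/m³
Numerator = 3.7 + 9.59·2.8·cos²22.5°·tan31.7° = 3.7 + 9.59·2.8·0.8536·0.6176 = 17.855 kPa
Denominator = 19.4·2.8·sin22.5°·cos22.5° = 19.4·2.8·0.3827·0.9239 = 19.205 kPa
FS = 17.855 / 19.205 = 0.930

FS = 0.93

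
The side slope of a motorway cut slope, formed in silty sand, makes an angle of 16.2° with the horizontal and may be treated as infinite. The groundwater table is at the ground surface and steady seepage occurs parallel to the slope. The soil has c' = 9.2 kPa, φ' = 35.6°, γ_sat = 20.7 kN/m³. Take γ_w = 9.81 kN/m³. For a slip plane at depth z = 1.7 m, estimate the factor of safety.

FS = 2.27

With seepage parallel to the slope and the water table at the surface, the effective normal stress on the slip plane uses the buoyant unit weight γ' = γ_sat − γ_w while the driving shear stress uses γ_sat:
FS = [c' + γ' z cos²β tanφ'] / [γ_sat z sinβ cosβ]
γ' = 20.7 − 9.81 = 10.89 kN/m³
Numerator = 9.2 + 10.89·1.7·cos²16.2°·tan35.6° = 9.2 + 10.89·1.7·0.9222·0.7159 = 21.422 kPa
Denominator = 20.7·1.7·sin16.2°·cos16.2° = 20.7·1.7·0.2790·0.9603 = 9.428 kPa
FS = 21.422 / 9.428 = 2.272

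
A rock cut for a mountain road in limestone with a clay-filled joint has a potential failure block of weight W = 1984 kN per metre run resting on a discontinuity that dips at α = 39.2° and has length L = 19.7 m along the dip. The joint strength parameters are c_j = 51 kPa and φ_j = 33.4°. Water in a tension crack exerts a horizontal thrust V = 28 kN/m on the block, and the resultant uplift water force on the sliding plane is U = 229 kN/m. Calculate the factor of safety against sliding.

FS = 1.45

Resolving the block weight along and normal to the plane and applying the Mohr–Coulomb strength on the joint:
N' = W cosα − U − V sinα = 1984·cos39.2° − 229 − 28·sin39.2° = 1290.8 kN/m
Driving force T = W sinα + V cosα = 1984·sin39.2° + 28·cos39.2° = 1275.6 kN/m
Resisting force R = c_j·L + N'·tanφ_j = 51·19.7 + 1290.8·tan33.4° = 1004.7 + 851.1 = 1855.8 kN/m
FS = R / T = 1855.8 / 1275.6 = 1.455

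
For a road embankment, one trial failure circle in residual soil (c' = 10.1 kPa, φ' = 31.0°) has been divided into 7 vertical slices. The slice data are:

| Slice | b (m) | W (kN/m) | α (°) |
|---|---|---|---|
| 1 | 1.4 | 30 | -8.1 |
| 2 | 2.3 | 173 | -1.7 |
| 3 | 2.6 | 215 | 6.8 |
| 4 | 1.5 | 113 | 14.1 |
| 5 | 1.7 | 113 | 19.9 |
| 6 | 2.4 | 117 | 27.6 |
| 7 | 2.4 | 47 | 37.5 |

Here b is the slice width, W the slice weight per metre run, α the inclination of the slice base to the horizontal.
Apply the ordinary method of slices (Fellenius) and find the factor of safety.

FS = 3.76

Ordinary method of slices: FS = Σ[c'·Δl_i + (W_i cosα_i)·tanφ'] / Σ W_i sinα_i, with Δl_i = b_i / cosα_i.
Slice 1: Δl = 1.4/cos(-8.1°) = 1.414 m; N'_1 = 30·cos(-8.1°) = 29.7; c'Δl = 14.28; W sinα = -4.2
Slice 2: Δl = 2.3/cos(-1.7°) = 2.301 m; N'_2 = 173·cos(-1.7°) = 172.9; c'Δl = 23.24; W sinα = -5.1
Slice 3: Δl = 2.6/cos6.8° = 2.618 m; N'_3 = 215·cos6.8° = 213.5; c'Δl = 26.45; W sinα = 25.5
Slice 4: Δl = 1.5/cos14.1° = 1.547 m; N'_4 = 113·cos14.1° = 109.6; c'Δl = 15.62; W sinα = 27.5
Slice 5: Δl = 1.7/cos19.9° = 1.808 m; N'_5 = 113·cos19.9° = 106.3; c'Δl = 18.26; W sinα = 38.5
Slice 6: Δl = 2.4/cos27.6° = 2.708 m; N'_6 = 117·cos27.6° = 103.7; c'Δl = 27.35; W sinα = 54.2
Slice 7: Δl = 2.4/cos37.5° = 3.025 m; N'_7 = 47·cos37.5° = 37.3; c'Δl = 30.55; W sinα = 28.6
Σc'Δl = 155.8 kN/m; ΣN' = 772.9 kN/m; ΣW sinα = 164.9 kN/m
Resisting = 155.8 + 772.9·tan31.0° = 155.8 + 464.4 = 620.2 kN/m
FS = 620.2 / 164.9 = 3.761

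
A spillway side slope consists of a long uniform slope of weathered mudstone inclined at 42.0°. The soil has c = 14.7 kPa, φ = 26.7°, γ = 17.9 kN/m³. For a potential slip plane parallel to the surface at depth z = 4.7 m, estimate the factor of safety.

FS = 0.91

For an infinite slope with a slip plane parallel to the surface (no pore pressure): FS = [c + γz cos²β tanφ] / [γz sinβ cosβ].
γz = 17.9·4.7 = 84.13 kN/m²
Numerator = 14.7 + 84.13·cos²42.0°·tan26.7° = 14.7 + 84.13·0.5523·0.5029 = 38.068 kPa
Denominator = 84.13·sin42.0°·cos42.0° = 84.13·0.6691·0.7431 = 41.835 kPa
FS = 38.068 / 41.835 = 0.910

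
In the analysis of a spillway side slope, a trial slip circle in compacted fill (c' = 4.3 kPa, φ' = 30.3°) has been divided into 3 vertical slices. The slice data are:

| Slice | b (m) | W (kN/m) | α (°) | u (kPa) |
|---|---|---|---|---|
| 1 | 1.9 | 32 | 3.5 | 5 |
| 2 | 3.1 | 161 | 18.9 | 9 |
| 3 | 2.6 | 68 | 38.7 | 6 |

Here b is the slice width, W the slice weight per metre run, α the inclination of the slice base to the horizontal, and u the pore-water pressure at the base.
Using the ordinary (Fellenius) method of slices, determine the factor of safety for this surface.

FS = 1.46

Ordinary method of slices: FS = Σ[c'·Δl_i + (W_i cosα_i − u_i·Δl_i)·tanφ'] / Σ W_i sinα_i, with Δl_i = b_i / cosα_i.
Slice 1: Δl = 1.9/cos3.5° = 1.904 m; N'_1 = 32·cos3.5° − 5·1.904 = 22.4; c'Δl = 8.19; W sinα = 2.0
Slice 2: Δl = 3.1/cos18.9° = 3.277 m; N'_2 = 161·cos18.9° − 9·3.277 = 122.8; c'Δl = 14.09; W sinα = 52.2
Slice 3: Δl = 2.6/cos38.7° = 3.331 m; N'_3 = 68·cos38.7° − 6·3.331 = 33.1; c'Δl = 14.33; W sinα = 42.5
Σc'Δl = 36.6 kN/m; ΣN' = 178.3 kN/m; ΣW sinα = 96.6 kN/m
Resisting = 36.6 + 178.3·tan30.3° = 36.6 + 104.2 = 140.8 kN/m
FS = 140.8 / 96.6 = 1.457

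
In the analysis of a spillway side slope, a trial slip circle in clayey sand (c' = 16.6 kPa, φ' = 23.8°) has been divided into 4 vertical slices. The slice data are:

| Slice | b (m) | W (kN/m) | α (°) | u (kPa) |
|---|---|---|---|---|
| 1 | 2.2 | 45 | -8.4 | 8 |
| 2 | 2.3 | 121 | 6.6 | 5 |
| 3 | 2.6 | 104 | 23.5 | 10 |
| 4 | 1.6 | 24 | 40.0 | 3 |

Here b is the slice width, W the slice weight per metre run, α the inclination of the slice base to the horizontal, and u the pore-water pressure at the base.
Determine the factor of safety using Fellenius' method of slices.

FS = 3.92

Ordinary method of slices: FS = Σ[c'·Δl_i + (W_i cosα_i − u_i·Δl_i)·tanφ'] / Σ W_i sinα_i, with Δl_i = b_i / cosα_i.
Slice 1: Δl = 2.2/cos(-8.4°) = 2.224 m; N'_1 = 45·cos(-8.4°) − 8·2.224 = 26.7; c'Δl = 36.92; W sinα = -6.6
Slice 2: Δl = 2.3/cos6.6° = 2.315 m; N'_2 = 121·cos6.6° − 5·2.315 = 108.6; c'Δl = 38.43; W sinα = 13.9
Slice 3: Δl = 2.6/cos23.5° = 2.835 m; N'_3 = 104·cos23.5° − 10·2.835 = 67.0; c'Δl = 47.06; W sinα = 41.5
Slice 4: Δl = 1.6/cos40.0° = 2.089 m; N'_4 = 24·cos40.0° − 3·2.089 = 12.1; c'Δl = 34.67; W sinα = 15.4
Σc'Δl = 157.1 kN/m; ΣN' = 214.5 kN/m; ΣW sinα = 64.2 kN/m
Resisting = 157.1 + 214.5·tan23.8° = 157.1 + 94.6 = 251.7 kN/m
FS = 251.7 / 64.2 = 3.918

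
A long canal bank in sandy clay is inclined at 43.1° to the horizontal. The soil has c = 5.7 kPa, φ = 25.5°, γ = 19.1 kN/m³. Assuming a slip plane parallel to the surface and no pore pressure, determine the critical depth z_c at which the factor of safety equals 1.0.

z_c = 1.22 m

Setting FS = 1.00 in FS = [c + γz cos²β tanφ] / [γz sinβ cosβ] and solving for z:
z = c / [γ cosβ (FS·sinβ − cosβ·tanφ)]
  = 5.7 / [19.1·cos43.1°·(1.00·sin43.1° − cos43.1°·tan25.5°)]
  = 5.7 / [19.1·0.7302·(1.00·0.6833 − 0.7302·0.4770)]
  = 5.7 / 4.6720 = 1.220 m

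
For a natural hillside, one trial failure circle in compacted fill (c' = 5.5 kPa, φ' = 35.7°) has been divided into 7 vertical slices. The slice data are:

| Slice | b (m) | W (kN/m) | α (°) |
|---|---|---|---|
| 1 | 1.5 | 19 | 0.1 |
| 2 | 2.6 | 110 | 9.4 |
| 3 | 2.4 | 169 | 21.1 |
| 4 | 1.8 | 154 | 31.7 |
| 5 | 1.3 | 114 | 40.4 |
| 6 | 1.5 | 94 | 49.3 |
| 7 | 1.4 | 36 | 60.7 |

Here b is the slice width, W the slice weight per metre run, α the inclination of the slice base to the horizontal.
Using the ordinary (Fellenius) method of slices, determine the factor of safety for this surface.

FS = 1.50

Ordinary method of slices: FS = Σ[c'·Δl_i + (W_i cosα_i)·tanφ'] / Σ W_i sinα_i, with Δl_i = b_i / cosα_i.
Slice 1: Δl = 1.5/cos0.1° = 1.500 m; N'_1 = 19·cos0.1° = 19.0; c'Δl = 8.25; W sinα = 0.0
Slice 2: Δl = 2.6/cos9.4° = 2.635 m; N'_2 = 110·cos9.4° = 108.5; c'Δl = 14.49; W sinα = 18.0
Slice 3: Δl = 2.4/cos21.1° = 2.572 m; N'_3 = 169·cos21.1° = 157.7; c'Δl = 14.15; W sinα = 60.8
Slice 4: Δl = 1.8/cos31.7° = 2.116 m; N'_4 = 154·cos31.7° = 131.0; c'Δl = 11.64; W sinα = 80.9
Slice 5: Δl = 1.3/cos40.4° = 1.707 m; N'_5 = 114·cos40.4° = 86.8; c'Δl = 9.39; W sinα = 73.9
Slice 6: Δl = 1.5/cos49.3° = 2.300 m; N'_6 = 94·cos49.3° = 61.3; c'Δl = 12.65; W sinα = 71.3
Slice 7: Δl = 1.4/cos60.7° = 2.861 m; N'_7 = 36·cos60.7° = 17.6; c'Δl = 15.73; W sinα = 31.4
Σc'Δl = 86.3 kN/m; ΣN' = 581.9 kN/m; ΣW sinα = 336.3 kN/m
Resisting = 86.3 + 581.9·tan35.7° = 86.3 + 418.2 = 504.5 kN/m
FS = 504.5 / 336.3 = 1.500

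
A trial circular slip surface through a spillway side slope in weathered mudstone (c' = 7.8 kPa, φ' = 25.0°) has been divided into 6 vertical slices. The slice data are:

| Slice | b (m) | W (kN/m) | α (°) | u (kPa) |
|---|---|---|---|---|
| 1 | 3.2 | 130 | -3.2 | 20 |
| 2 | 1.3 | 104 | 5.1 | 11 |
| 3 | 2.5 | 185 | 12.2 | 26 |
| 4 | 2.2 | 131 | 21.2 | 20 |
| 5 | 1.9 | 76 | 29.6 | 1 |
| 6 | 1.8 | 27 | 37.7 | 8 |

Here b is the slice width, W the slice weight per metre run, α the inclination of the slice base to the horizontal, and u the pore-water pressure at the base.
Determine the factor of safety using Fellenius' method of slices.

FS = 2.11

Ordinary method of slices: FS = Σ[c'·Δl_i + (W_i cosα_i − u_i·Δl_i)·tanφ'] / Σ W_i sinα_i, with Δl_i = b_i / cosα_i.
Slice 1: Δl = 3.2/cos(-3.2°) = 3.205 m; N'_1 = 130·cos(-3.2°) − 20·3.205 = 65.7; c'Δl = 25.00; W sinα = -7.3
Slice 2: Δl = 1.3/cos5.1° = 1.305 m; N'_2 = 104·cos5.1° − 11·1.305 = 89.2; c'Δl = 10.18; W sinα = 9.2
Slice 3: Δl = 2.5/cos12.2° = 2.558 m; N'_3 = 185·cos12.2° − 26·2.558 = 114.3; c'Δl = 19.95; W sinα = 39.1
Slice 4: Δl = 2.2/cos21.2° = 2.360 m; N'_4 = 131·cos21.2° − 20·2.360 = 74.9; c'Δl = 18.41; W sinα = 47.4
Slice 5: Δl = 1.9/cos29.6° = 2.185 m; N'_5 = 76·cos29.6° − 1·2.185 = 63.9; c'Δl = 17.04; W sinα = 37.5
Slice 6: Δl = 1.8/cos37.7° = 2.275 m; N'_6 = 27·cos37.7° − 8·2.275 = 3.2; c'Δl = 17.74; W sinα = 16.5
Σc'Δl = 108.3 kN/m; ΣN' = 411.2 kN/m; ΣW sinα = 142.5 kN/m
Resisting = 108.3 + 411.2·tan25.0° = 108.3 + 191.8 = 300.1 kN/m
FS = 300.1 / 142.5 = 2.106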